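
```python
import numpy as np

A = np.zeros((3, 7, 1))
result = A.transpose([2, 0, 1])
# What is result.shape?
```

(1, 3, 7)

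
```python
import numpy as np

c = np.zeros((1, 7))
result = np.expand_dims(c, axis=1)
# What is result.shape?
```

(1, 1, 7)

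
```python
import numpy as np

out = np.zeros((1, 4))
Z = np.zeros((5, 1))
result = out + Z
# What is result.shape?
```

(5, 4)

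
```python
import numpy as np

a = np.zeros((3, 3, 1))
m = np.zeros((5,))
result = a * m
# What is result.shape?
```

(3, 3, 5)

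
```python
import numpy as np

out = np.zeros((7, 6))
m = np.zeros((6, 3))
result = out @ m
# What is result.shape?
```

(7, 3)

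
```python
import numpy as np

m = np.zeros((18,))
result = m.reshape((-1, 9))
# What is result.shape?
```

(2, 9)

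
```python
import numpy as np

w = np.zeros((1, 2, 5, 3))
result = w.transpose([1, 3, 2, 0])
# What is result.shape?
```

(2, 3, 5, 1)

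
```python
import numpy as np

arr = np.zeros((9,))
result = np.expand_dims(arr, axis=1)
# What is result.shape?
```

(9, 1)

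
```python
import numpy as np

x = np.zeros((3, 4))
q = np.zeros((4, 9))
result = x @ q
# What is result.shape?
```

(3, 9)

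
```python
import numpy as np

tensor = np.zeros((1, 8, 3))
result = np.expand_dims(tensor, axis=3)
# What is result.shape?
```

(1, 8, 3, 1)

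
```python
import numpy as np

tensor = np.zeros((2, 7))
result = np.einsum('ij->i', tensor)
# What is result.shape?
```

(2,)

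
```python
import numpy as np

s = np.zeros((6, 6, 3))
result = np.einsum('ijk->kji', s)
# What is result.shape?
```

(3, 6, 6)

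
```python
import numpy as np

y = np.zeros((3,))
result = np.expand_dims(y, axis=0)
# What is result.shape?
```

(1, 3)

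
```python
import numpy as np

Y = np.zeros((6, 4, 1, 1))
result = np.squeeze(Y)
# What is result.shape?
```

(6, 4)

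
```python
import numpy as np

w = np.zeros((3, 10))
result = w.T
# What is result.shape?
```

(10, 3)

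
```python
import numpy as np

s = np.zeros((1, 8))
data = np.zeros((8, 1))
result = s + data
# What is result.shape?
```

(8, 8)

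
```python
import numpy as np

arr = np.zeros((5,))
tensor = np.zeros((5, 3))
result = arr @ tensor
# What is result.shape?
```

(3,)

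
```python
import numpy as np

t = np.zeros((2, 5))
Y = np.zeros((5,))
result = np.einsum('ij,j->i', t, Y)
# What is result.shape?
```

(2,)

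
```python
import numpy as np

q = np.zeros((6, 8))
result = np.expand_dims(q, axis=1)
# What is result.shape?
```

(6, 1, 8)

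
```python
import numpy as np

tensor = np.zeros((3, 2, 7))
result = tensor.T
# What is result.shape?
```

(7, 2, 3)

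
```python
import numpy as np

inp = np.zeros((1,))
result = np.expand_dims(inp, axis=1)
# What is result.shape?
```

(1, 1)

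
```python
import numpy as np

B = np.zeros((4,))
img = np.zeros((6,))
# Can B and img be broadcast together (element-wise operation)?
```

No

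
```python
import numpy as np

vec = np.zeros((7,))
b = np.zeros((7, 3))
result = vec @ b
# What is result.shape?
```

(3,)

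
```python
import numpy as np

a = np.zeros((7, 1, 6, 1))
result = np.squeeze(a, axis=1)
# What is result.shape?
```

(7, 6, 1)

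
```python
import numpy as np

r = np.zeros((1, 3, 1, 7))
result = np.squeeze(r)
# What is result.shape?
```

(3, 7)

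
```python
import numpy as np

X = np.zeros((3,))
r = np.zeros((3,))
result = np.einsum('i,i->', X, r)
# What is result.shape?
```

()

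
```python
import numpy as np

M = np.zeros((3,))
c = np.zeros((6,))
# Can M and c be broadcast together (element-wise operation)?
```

No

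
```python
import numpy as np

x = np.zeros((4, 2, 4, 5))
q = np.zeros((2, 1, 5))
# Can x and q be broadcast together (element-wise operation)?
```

Yes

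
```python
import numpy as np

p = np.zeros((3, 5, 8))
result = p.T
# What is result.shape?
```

(8, 5, 3)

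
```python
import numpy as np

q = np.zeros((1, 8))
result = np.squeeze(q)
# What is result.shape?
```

(8,)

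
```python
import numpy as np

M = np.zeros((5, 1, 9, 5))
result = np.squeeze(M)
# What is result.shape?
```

(5, 9, 5)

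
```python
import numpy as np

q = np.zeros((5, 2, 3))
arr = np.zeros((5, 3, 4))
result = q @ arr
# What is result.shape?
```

(5, 2, 4)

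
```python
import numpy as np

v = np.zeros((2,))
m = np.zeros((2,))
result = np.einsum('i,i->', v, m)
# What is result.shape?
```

()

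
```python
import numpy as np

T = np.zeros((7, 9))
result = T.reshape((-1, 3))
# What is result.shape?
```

(21, 3)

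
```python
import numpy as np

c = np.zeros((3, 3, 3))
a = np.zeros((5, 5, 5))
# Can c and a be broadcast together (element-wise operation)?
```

No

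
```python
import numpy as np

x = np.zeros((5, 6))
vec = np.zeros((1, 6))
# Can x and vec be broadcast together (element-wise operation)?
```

Yes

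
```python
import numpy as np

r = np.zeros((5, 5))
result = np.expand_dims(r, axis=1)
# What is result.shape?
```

(5, 1, 5)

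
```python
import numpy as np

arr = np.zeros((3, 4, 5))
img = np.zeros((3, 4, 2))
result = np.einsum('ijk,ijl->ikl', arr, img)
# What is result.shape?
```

(3, 5, 2)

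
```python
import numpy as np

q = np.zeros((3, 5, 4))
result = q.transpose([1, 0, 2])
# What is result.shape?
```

(5, 3, 4)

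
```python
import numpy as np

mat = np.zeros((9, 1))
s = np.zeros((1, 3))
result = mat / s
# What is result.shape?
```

(9, 3)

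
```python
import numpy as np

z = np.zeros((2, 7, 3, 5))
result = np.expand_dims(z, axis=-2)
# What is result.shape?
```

(2, 7, 3, 1, 5)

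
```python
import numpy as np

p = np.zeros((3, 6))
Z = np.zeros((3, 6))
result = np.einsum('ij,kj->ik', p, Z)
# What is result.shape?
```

(3, 3)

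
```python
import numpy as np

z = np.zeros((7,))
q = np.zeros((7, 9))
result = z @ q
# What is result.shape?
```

(9,)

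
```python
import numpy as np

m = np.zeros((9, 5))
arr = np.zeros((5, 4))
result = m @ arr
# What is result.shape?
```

(9, 4)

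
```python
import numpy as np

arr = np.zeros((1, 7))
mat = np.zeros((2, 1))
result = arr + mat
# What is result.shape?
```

(2, 7)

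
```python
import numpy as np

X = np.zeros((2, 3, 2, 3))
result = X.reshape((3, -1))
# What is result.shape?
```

(3, 12)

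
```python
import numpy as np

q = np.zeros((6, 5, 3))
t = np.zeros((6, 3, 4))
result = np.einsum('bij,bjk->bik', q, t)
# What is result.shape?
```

(6, 5, 4)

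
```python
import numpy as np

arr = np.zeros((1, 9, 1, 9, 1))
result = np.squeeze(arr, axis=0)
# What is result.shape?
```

(9, 1, 9, 1)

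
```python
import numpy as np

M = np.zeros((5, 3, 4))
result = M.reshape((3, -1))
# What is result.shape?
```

(3, 20)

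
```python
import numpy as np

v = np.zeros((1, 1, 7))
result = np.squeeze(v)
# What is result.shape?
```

(7,)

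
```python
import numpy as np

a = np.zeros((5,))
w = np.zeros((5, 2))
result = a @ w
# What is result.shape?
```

(2,)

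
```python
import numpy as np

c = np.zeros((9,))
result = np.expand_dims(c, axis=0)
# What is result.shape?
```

(1, 9)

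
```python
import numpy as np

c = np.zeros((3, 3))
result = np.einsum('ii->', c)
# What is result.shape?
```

()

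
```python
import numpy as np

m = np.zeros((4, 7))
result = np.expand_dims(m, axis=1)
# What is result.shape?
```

(4, 1, 7)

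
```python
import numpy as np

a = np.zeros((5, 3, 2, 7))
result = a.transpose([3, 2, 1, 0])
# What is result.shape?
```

(7, 2, 3, 5)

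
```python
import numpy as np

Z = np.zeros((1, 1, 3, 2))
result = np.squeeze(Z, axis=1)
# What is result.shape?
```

(1, 3, 2)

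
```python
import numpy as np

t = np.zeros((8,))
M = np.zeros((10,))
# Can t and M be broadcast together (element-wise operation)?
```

No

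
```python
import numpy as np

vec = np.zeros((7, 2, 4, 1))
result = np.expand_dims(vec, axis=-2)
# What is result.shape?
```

(7, 2, 4, 1, 1)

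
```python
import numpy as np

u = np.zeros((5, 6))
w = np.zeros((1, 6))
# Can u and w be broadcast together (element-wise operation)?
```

Yes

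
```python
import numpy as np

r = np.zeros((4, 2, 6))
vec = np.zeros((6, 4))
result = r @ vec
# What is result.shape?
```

(4, 2, 4)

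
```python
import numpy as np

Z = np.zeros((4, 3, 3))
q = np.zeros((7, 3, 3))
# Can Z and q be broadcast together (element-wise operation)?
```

No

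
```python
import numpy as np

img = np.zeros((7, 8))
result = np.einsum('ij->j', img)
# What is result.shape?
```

(8,)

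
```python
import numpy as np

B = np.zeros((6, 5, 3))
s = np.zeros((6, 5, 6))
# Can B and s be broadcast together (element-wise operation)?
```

No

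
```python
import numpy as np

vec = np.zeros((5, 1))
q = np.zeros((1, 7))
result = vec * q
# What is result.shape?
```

(5, 7)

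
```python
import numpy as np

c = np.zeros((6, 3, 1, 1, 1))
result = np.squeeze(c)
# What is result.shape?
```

(6, 3)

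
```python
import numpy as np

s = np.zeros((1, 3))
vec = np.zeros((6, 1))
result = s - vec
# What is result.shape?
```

(6, 3)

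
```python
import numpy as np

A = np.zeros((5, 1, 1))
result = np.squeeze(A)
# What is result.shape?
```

(5,)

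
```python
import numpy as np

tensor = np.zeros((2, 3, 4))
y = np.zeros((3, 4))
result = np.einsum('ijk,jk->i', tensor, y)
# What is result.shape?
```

(2,)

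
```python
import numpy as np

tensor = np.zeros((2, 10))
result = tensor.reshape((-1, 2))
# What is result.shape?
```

(10, 2)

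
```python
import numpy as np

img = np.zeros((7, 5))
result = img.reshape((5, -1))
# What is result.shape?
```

(5, 7)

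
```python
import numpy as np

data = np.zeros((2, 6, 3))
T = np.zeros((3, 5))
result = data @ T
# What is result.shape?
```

(2, 6, 5)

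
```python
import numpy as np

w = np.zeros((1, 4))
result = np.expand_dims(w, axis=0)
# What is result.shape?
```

(1, 1, 4)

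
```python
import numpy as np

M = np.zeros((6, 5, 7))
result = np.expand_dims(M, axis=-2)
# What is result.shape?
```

(6, 5, 1, 7)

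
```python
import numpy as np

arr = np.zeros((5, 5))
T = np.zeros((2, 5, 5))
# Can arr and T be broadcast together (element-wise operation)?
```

Yes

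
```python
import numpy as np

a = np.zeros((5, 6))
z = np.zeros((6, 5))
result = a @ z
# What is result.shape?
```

(5, 5)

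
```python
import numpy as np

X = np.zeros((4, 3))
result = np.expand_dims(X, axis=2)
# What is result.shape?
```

(4, 3, 1)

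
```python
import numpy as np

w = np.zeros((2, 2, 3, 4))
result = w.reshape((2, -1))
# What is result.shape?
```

(2, 24)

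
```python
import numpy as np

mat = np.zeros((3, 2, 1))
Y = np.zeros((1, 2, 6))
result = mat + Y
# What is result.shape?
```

(3, 2, 6)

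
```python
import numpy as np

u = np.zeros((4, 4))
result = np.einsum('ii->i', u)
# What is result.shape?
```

(4,)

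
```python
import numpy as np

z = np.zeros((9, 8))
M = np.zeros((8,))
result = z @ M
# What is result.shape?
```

(9,)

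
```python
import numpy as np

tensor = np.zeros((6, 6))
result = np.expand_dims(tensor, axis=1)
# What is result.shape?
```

(6, 1, 6)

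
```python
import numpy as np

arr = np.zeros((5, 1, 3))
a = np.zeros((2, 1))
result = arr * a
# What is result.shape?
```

(5, 2, 3)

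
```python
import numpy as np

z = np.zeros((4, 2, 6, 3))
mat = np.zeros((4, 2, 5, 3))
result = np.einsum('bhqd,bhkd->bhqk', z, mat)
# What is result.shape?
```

(4, 2, 6, 5)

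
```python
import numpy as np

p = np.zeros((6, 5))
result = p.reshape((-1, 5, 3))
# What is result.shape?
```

(2, 5, 3)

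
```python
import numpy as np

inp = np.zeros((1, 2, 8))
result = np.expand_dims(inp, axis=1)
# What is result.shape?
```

(1, 1, 2, 8)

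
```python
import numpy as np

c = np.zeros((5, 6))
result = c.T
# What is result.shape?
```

(6, 5)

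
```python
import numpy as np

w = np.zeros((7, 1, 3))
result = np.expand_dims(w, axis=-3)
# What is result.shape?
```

(7, 1, 1, 3)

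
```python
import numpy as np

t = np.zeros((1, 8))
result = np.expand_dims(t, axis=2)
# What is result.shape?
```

(1, 8, 1)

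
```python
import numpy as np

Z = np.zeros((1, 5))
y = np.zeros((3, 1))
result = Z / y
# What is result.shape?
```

(3, 5)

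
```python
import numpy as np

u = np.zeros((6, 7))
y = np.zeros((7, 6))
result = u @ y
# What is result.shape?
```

(6, 6)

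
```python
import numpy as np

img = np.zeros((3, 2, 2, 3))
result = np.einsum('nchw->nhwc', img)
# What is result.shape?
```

(3, 2, 3, 2)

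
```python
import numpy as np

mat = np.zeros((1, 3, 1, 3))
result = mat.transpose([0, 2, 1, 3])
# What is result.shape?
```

(1, 1, 3, 3)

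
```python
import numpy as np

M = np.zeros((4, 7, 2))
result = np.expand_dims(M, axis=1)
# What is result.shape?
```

(4, 1, 7, 2)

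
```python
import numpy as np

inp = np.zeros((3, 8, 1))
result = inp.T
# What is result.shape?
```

(1, 8, 3)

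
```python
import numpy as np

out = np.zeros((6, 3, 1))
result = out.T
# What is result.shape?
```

(1, 3, 6)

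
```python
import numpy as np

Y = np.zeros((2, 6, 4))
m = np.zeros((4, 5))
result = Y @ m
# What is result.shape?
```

(2, 6, 5)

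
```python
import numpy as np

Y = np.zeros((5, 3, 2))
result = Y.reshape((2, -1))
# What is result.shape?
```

(2, 15)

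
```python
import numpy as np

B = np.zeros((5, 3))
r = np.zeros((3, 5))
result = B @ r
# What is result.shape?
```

(5, 5)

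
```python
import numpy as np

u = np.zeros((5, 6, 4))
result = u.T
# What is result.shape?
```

(4, 6, 5)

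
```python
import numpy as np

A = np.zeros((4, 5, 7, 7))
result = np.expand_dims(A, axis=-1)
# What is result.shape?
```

(4, 5, 7, 7, 1)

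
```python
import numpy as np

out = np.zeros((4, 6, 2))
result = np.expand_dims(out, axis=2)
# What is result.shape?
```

(4, 6, 1, 2)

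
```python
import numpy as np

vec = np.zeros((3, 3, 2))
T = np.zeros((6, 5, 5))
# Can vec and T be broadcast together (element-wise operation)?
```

No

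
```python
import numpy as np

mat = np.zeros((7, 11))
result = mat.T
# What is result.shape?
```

(11, 7)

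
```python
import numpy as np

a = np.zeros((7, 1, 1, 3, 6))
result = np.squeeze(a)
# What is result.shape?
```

(7, 3, 6)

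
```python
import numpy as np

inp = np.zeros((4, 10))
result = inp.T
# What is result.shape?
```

(10, 4)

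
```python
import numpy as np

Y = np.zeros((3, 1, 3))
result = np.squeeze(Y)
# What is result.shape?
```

(3, 3)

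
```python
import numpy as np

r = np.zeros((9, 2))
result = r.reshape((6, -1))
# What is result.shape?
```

(6, 3)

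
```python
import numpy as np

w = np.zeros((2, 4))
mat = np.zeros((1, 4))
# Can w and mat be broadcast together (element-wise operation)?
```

Yes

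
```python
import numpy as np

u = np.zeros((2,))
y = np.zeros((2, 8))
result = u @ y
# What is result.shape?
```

(8,)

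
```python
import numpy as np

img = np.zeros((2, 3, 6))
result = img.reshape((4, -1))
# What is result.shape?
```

(4, 9)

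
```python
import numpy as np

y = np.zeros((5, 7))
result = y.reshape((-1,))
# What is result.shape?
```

(35,)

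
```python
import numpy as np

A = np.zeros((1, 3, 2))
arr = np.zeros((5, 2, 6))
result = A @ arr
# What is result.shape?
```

(5, 3, 6)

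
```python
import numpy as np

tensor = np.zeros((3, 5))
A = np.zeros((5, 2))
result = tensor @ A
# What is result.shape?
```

(3, 2)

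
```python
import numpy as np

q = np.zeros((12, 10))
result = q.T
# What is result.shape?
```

(10, 12)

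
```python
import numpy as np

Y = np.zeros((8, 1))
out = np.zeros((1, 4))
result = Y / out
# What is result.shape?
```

(8, 4)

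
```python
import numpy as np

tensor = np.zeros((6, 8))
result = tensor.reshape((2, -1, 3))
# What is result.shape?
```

(2, 8, 3)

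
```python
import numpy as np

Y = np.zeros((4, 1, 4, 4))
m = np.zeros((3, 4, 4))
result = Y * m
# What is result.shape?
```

(4, 3, 4, 4)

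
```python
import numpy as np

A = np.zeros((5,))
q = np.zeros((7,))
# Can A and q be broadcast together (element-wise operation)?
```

No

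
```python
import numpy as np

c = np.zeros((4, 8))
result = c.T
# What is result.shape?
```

(8, 4)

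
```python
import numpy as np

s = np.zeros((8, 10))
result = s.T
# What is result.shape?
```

(10, 8)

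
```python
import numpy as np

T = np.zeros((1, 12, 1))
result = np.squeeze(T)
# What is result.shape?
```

(12,)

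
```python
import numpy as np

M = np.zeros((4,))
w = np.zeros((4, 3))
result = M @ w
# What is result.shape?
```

(3,)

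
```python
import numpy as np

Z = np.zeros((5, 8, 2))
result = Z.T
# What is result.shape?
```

(2, 8, 5)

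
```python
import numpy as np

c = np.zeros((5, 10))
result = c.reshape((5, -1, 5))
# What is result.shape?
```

(5, 2, 5)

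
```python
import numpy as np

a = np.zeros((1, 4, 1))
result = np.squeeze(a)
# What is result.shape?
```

(4,)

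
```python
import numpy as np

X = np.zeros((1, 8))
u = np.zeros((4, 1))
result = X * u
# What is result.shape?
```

(4, 8)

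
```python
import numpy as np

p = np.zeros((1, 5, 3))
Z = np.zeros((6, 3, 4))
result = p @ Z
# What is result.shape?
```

(6, 5, 4)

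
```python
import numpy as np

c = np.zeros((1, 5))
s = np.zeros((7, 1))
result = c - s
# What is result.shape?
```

(7, 5)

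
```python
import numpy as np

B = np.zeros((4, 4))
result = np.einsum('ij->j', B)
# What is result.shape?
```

(4,)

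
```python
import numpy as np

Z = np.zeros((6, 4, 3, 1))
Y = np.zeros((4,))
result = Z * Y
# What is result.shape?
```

(6, 4, 3, 4)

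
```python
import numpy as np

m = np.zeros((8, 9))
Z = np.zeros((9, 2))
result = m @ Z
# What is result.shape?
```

(8, 2)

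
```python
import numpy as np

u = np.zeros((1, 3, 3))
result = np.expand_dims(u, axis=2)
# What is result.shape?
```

(1, 3, 1, 3)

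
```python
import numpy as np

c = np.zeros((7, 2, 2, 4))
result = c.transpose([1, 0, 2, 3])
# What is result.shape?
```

(2, 7, 2, 4)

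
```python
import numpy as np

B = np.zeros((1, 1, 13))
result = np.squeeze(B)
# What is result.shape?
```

(13,)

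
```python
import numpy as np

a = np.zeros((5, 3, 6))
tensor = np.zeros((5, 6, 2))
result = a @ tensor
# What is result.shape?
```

(5, 3, 2)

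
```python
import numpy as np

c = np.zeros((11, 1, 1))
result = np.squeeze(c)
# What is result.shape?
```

(11,)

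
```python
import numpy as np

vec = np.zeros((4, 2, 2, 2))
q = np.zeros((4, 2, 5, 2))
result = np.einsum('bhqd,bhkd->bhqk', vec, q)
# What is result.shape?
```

(4, 2, 2, 5)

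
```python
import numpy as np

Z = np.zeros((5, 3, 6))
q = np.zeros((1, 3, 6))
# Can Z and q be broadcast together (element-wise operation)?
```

Yes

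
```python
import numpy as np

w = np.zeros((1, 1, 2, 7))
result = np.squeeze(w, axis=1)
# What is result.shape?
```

(1, 2, 7)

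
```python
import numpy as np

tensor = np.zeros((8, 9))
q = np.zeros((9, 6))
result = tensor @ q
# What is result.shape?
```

(8, 6)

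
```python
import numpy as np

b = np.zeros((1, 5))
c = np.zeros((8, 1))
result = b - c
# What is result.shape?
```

(8, 5)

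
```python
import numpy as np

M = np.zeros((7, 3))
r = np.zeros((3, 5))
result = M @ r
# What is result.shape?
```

(7, 5)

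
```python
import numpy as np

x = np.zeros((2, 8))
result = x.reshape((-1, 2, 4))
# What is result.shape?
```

(2, 2, 4)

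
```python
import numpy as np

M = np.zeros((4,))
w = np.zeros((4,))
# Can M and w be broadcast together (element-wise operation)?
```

Yes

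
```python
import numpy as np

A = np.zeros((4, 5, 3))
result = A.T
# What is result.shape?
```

(3, 5, 4)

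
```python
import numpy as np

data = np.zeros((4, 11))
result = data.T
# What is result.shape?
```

(11, 4)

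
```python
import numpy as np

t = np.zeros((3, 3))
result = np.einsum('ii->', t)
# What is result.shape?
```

()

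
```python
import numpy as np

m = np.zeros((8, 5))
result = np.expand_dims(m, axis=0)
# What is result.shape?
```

(1, 8, 5)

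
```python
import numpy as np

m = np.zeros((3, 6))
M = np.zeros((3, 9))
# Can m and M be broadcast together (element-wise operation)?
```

No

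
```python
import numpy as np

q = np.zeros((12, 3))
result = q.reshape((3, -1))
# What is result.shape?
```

(3, 12)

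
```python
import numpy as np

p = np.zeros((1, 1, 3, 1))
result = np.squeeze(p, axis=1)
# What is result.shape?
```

(1, 3, 1)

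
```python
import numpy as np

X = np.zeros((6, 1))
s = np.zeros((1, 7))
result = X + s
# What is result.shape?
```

(6, 7)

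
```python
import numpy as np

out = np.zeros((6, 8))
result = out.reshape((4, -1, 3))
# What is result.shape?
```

(4, 4, 3)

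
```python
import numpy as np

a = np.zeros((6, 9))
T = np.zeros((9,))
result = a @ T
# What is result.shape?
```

(6,)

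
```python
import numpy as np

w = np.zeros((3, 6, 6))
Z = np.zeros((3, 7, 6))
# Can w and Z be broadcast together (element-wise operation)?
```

No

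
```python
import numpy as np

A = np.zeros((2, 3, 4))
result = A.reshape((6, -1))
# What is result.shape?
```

(6, 4)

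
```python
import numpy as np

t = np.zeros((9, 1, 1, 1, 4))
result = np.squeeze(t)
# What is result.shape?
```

(9, 4)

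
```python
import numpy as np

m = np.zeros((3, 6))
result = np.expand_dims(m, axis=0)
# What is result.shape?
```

(1, 3, 6)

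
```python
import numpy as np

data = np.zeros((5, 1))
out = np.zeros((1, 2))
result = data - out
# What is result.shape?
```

(5, 2)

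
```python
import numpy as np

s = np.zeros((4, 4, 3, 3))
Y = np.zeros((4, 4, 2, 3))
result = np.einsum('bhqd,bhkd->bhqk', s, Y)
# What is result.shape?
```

(4, 4, 3, 2)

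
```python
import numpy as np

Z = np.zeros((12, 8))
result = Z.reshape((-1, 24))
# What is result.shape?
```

(4, 24)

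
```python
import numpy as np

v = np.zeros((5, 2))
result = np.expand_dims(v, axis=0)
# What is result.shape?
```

(1, 5, 2)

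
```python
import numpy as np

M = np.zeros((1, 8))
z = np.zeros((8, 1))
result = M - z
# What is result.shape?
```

(8, 8)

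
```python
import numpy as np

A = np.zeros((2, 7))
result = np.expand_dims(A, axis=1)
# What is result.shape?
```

(2, 1, 7)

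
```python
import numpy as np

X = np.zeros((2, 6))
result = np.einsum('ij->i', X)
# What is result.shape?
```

(2,)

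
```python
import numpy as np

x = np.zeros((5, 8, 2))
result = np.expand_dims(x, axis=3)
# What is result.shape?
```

(5, 8, 2, 1)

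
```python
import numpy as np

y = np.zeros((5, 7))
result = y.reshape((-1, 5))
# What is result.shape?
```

(7, 5)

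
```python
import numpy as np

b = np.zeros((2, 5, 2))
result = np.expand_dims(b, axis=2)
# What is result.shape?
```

(2, 5, 1, 2)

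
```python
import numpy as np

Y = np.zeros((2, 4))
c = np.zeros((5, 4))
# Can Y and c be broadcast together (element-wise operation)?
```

No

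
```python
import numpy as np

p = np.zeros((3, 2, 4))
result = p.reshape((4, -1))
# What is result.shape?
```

(4, 6)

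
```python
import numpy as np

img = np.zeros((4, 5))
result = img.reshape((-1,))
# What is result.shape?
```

(20,)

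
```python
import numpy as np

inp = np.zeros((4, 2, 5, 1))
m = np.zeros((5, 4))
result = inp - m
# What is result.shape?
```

(4, 2, 5, 4)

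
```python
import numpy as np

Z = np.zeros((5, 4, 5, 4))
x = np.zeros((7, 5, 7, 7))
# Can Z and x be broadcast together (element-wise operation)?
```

No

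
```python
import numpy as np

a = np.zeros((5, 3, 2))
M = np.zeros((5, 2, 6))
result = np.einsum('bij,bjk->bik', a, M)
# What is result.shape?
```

(5, 3, 6)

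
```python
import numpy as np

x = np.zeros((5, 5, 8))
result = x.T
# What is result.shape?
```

(8, 5, 5)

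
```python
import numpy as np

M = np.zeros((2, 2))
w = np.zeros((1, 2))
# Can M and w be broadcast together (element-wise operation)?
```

Yes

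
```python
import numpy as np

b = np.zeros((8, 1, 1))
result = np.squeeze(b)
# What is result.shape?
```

(8,)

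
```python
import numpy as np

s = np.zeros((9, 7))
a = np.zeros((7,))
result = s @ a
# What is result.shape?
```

(9,)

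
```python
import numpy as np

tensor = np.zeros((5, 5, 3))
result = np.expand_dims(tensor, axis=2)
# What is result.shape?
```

(5, 5, 1, 3)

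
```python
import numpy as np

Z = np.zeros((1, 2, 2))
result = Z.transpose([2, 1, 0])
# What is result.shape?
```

(2, 2, 1)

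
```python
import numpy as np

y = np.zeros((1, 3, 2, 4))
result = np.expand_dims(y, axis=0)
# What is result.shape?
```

(1, 1, 3, 2, 4)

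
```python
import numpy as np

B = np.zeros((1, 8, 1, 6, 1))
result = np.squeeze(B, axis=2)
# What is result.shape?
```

(1, 8, 6, 1)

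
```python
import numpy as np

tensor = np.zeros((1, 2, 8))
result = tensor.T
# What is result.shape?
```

(8, 2, 1)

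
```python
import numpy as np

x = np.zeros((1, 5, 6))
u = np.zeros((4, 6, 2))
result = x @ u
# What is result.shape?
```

(4, 5, 2)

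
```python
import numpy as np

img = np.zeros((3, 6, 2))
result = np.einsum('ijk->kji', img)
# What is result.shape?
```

(2, 6, 3)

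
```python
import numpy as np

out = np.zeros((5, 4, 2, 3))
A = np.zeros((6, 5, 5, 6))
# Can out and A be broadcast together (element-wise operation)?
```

No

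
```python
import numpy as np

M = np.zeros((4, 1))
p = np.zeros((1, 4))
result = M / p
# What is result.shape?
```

(4, 4)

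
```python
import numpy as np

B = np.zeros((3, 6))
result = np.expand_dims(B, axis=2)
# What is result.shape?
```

(3, 6, 1)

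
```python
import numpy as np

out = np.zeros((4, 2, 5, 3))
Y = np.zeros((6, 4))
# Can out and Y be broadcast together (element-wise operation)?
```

No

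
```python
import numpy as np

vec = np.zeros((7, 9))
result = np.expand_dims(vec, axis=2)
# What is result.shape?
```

(7, 9, 1)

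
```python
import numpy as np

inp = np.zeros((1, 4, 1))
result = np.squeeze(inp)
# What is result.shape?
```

(4,)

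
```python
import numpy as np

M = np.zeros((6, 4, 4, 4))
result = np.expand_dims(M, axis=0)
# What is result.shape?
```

(1, 6, 4, 4, 4)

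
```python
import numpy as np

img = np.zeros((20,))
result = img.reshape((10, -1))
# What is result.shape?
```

(10, 2)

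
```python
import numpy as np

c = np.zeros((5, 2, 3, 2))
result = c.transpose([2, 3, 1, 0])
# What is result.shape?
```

(3, 2, 2, 5)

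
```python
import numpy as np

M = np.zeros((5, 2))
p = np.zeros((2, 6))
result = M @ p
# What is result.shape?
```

(5, 6)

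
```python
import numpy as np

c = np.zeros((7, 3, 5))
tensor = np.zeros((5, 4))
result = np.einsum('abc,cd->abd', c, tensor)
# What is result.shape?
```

(7, 3, 4)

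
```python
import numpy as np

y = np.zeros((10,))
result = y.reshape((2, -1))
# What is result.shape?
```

(2, 5)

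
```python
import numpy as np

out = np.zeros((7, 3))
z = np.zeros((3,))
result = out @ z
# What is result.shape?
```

(7,)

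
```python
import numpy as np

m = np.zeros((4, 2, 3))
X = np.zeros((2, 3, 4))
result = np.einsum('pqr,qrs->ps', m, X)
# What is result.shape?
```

(4, 4)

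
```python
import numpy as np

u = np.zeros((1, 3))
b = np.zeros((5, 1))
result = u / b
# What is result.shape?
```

(5, 3)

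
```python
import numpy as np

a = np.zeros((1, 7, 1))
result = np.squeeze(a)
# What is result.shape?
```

(7,)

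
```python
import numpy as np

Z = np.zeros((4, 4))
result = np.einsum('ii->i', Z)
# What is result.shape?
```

(4,)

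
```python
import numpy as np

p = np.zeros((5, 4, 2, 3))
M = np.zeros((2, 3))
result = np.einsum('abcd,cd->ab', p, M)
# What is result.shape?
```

(5, 4)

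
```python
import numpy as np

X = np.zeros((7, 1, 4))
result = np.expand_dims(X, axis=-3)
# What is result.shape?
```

(7, 1, 1, 4)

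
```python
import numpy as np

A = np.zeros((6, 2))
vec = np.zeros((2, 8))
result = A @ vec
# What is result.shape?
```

(6, 8)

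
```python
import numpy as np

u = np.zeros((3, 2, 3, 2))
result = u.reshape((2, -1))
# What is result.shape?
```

(2, 18)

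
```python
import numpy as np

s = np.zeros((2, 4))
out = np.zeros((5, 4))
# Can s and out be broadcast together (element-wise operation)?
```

No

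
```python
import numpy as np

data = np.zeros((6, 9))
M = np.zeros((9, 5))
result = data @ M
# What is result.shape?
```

(6, 5)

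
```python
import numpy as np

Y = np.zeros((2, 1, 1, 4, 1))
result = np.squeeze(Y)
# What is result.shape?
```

(2, 4)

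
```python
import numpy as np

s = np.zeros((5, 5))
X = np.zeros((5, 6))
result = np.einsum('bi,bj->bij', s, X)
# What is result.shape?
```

(5, 5, 6)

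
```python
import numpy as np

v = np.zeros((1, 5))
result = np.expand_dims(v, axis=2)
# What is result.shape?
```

(1, 5, 1)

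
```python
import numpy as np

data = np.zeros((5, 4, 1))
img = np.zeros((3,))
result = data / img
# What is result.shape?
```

(5, 4, 3)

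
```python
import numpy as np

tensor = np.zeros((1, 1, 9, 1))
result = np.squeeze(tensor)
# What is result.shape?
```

(9,)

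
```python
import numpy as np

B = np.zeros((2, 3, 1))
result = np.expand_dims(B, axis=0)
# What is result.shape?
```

(1, 2, 3, 1)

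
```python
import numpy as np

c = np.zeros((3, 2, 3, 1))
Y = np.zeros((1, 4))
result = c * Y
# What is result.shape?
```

(3, 2, 3, 4)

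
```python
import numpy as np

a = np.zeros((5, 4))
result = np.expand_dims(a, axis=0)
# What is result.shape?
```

(1, 5, 4)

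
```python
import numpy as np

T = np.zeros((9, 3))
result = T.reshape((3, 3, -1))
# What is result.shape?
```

(3, 3, 3)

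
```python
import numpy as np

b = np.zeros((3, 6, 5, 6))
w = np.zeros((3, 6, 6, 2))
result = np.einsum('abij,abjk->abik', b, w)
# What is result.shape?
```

(3, 6, 5, 2)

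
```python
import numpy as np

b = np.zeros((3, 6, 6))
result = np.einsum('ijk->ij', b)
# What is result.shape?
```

(3, 6)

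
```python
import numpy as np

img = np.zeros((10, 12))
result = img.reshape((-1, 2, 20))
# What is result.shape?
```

(3, 2, 20)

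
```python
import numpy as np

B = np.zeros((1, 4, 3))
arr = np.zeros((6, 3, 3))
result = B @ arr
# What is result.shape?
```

(6, 4, 3)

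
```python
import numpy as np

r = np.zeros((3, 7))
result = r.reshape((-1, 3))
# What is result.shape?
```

(7, 3)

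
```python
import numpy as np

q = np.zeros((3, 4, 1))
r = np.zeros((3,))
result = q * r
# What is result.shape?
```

(3, 4, 3)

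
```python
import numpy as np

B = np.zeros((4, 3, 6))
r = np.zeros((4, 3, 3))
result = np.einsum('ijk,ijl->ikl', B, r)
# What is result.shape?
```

(4, 6, 3)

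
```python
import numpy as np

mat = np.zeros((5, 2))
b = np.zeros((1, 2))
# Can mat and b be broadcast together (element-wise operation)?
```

Yes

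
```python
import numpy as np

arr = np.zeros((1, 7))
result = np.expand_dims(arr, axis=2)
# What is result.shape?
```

(1, 7, 1)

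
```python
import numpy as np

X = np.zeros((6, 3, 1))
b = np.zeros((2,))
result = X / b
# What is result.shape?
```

(6, 3, 2)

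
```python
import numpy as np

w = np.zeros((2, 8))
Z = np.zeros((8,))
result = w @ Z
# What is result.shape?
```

(2,)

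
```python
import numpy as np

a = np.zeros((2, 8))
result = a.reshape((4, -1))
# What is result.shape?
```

(4, 4)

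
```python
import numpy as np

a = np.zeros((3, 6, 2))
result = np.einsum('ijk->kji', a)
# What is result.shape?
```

(2, 6, 3)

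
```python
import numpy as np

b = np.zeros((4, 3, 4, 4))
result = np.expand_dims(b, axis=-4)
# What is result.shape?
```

(4, 1, 3, 4, 4)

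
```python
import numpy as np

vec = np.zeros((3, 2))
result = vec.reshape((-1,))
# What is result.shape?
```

(6,)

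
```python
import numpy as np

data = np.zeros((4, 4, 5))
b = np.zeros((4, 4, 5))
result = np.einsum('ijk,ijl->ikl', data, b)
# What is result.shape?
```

(4, 5, 5)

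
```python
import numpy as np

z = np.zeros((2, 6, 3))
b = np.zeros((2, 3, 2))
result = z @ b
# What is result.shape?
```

(2, 6, 2)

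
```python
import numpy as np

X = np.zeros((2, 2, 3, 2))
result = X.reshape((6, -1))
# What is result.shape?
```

(6, 4)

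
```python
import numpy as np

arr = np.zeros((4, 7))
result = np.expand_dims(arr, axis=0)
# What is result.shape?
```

(1, 4, 7)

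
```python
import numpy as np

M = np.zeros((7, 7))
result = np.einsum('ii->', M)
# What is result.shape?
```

()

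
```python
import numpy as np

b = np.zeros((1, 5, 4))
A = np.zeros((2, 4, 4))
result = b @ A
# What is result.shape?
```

(2, 5, 4)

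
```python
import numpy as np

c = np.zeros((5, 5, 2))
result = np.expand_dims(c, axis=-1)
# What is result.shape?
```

(5, 5, 2, 1)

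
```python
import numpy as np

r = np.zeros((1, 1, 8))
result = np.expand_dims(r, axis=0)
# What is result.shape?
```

(1, 1, 1, 8)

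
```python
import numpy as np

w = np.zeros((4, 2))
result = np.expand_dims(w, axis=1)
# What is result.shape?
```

(4, 1, 2)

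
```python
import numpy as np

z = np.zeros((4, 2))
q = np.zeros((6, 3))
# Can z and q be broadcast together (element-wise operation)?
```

No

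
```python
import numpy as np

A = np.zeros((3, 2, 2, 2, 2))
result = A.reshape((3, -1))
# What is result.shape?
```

(3, 16)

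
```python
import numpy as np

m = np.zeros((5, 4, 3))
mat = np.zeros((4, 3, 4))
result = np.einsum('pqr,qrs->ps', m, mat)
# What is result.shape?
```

(5, 4)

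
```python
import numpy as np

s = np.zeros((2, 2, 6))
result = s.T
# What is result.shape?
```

(6, 2, 2)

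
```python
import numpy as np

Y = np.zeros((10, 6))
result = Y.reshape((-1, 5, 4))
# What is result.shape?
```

(3, 5, 4)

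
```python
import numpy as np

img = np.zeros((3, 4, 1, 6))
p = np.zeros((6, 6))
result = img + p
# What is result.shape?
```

(3, 4, 6, 6)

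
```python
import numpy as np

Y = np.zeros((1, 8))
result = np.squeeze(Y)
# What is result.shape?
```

(8,)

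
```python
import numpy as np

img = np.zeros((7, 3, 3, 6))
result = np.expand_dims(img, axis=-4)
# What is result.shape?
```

(7, 1, 3, 3, 6)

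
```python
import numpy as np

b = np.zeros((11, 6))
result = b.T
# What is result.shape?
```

(6, 11)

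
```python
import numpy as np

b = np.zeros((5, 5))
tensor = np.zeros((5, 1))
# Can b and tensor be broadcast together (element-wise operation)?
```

Yes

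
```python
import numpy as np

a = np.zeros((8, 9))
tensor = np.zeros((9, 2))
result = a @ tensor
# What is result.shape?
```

(8, 2)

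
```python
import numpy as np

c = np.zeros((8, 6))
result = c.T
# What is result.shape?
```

(6, 8)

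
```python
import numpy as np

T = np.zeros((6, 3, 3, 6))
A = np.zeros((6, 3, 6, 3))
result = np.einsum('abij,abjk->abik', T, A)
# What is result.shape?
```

(6, 3, 3, 3)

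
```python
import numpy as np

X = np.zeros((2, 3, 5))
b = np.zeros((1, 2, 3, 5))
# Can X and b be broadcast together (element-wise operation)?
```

Yes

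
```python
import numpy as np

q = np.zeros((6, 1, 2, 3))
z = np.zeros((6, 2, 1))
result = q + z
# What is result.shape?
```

(6, 6, 2, 3)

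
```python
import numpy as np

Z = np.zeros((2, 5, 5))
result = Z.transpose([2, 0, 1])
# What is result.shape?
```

(5, 2, 5)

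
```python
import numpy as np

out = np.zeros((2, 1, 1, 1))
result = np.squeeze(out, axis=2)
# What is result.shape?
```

(2, 1, 1)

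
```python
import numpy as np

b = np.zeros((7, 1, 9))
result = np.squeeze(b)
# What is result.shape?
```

(7, 9)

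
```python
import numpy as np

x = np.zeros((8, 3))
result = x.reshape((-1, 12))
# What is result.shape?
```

(2, 12)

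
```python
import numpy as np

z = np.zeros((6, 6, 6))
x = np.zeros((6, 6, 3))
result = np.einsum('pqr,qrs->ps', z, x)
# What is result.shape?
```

(6, 3)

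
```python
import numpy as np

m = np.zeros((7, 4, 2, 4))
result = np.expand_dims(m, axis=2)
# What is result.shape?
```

(7, 4, 1, 2, 4)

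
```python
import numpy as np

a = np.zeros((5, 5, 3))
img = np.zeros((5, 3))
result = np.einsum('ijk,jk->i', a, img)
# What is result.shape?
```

(5,)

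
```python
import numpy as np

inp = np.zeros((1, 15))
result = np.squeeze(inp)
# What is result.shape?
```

(15,)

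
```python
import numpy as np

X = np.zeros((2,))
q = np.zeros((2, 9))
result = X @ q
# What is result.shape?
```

(9,)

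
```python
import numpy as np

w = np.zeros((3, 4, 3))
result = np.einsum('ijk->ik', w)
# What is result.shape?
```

(3, 3)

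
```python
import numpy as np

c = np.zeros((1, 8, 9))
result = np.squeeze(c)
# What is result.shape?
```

(8, 9)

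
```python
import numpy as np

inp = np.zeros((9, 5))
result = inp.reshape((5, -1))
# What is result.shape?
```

(5, 9)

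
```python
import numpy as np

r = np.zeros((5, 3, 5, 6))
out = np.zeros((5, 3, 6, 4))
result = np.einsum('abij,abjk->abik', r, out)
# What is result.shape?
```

(5, 3, 5, 4)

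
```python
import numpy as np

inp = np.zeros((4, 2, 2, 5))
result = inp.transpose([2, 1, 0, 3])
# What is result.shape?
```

(2, 2, 4, 5)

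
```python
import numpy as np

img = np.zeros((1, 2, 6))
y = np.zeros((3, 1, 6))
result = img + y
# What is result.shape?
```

(3, 2, 6)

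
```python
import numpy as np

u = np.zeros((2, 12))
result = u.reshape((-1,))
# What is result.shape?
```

(24,)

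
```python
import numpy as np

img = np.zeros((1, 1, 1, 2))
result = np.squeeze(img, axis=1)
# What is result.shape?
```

(1, 1, 2)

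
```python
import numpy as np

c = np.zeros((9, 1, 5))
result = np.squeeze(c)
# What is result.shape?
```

(9, 5)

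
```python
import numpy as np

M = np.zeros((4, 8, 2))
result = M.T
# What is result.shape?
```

(2, 8, 4)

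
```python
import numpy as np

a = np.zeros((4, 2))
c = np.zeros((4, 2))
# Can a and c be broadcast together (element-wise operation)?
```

Yes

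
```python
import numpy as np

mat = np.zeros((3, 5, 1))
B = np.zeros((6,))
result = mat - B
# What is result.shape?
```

(3, 5, 6)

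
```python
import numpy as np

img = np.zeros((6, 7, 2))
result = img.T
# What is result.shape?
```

(2, 7, 6)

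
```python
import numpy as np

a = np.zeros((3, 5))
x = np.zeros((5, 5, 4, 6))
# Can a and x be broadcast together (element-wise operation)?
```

No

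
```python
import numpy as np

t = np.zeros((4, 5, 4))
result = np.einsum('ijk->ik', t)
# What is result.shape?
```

(4, 4)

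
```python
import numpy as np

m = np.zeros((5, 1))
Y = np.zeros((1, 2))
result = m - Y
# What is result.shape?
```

(5, 2)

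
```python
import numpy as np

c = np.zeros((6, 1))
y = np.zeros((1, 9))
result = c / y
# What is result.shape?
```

(6, 9)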